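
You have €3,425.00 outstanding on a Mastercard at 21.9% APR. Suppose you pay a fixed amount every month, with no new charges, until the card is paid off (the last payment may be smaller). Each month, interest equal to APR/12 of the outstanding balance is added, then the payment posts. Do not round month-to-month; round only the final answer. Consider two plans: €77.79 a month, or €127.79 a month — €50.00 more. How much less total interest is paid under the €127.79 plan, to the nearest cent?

Monthly rate r = 21.9%/12 = 1.825% = 0.01825.
At €77.79/mo: n = ⌈−ln(1 − rB₀/P)/ln(1+r)⌉ = 90 payments (last €75.79); total interest = total paid − €3,425.00 = €3,574.10.
At €127.79/mo: 38 payments (last €17.68); total interest €1,320.91.
Interest saved = €3,574.10 − €1,320.91 = €2,253.19.

€2,253.19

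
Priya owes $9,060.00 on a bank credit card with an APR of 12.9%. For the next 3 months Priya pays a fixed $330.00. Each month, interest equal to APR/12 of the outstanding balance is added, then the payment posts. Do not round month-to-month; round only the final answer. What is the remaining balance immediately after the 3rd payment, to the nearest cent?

$8,354.66

Monthly rate r = 12.9%/12 = 1.075% = 0.01075.
Each month: B ← B·(1+r) − $330.00.
Month 1: interest $97.40; balance after payment $8,827.40.
Month 2: interest $94.89; balance after payment $8,592.29.
Month 3: interest $92.37; balance after payment $8,354.66.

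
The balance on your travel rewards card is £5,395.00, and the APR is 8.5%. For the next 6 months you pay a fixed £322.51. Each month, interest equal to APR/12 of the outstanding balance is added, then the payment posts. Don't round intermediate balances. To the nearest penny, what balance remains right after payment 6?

Monthly rate r = 8.5%/12 = 0.708333% = 0.00708333.
Each month: B ← B·(1+r) − £322.51.
Month 1: interest £38.21; balance after payment £5,110.70.
Month 2: interest £36.20; balance after payment £4,824.40.
Month 3: interest £34.17; balance after payment £4,536.06.
Month 4: interest £32.13; balance after payment £4,245.68.
Month 5: interest £30.07; balance after payment £3,953.24.
Month 6: interest £28.00; balance after payment £3,658.73.

£3,658.73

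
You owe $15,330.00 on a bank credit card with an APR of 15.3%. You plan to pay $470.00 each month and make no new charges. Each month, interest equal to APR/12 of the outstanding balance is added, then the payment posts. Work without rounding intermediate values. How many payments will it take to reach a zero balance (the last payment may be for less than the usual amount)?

Monthly rate r = 15.3%/12 = 1.275% = 0.01275.
Recurrence: B ← B·(1+r) − $470.00.
Month 1: interest $195.46; balance after payment $15,055.46.
Month 2: interest $191.96; balance after payment $14,777.41.
Closed form: n = −ln(1 − rB₀/P)/ln(1+r) = −ln(0.58413)/ln(1.01275) ≈ 42.435, so the balance reaches zero during payment 43.

43 payments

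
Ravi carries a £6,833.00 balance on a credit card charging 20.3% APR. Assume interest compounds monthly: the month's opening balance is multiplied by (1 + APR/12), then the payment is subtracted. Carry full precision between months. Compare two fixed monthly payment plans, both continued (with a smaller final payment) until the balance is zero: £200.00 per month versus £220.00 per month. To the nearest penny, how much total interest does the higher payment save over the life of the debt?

£510.25

Monthly rate r = 20.3%/12 = 1.69167% = 0.0169167.
At £200.00/mo: n = ⌈−ln(1 − rB₀/P)/ln(1+r)⌉ = 52 payments (last £85.25); total interest = total paid − £6,833.00 = £3,452.25.
At £220.00/mo: 45 payments (last £95.00); total interest £2,942.00.
Interest saved = £3,452.25 − £2,942.00 = £510.25.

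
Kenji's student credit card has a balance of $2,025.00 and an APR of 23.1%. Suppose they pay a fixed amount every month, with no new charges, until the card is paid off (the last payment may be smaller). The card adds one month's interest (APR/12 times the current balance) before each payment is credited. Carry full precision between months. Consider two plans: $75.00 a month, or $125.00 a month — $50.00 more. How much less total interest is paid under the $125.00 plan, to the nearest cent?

Monthly rate r = 23.1%/12 = 1.925% = 0.01925.
At $75.00/mo: n = ⌈−ln(1 − rB₀/P)/ln(1+r)⌉ = 39 payments (last $35.19); total interest = total paid − $2,025.00 = $860.19.
At $125.00/mo: 20 payments (last $75.51); total interest $425.51.
Interest saved = $860.19 − $425.51 = $434.68.

$434.68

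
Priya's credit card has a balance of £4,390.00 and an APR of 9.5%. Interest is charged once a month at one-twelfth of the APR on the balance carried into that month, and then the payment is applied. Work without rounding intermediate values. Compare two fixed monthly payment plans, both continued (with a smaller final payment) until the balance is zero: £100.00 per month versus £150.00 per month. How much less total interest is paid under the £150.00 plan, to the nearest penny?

£401.36

Monthly rate r = 9.5%/12 = 0.791667% = 0.00791667.
At £100.00/mo: n = ⌈−ln(1 − rB₀/P)/ln(1+r)⌉ = 55 payments (last £15.16); total interest = total paid − £4,390.00 = £1,025.16.
At £150.00/mo: 34 payments (last £63.80); total interest £623.80.
Interest saved = £1,025.16 − £623.80 = £401.36.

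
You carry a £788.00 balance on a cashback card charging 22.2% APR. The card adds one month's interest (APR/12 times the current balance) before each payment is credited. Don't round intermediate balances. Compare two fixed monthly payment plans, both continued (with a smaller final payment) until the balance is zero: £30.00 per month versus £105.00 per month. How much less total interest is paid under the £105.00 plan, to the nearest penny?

Monthly rate r = 22.2%/12 = 1.85% = 0.0185.
At £30.00/mo: n = ⌈−ln(1 − rB₀/P)/ln(1+r)⌉ = 37 payments (last £9.04); total interest = total paid − £788.00 = £301.04.
At £105.00/mo: 9 payments (last £16.31); total interest £68.31.
Interest saved = £301.04 − £68.31 = £232.73.

£232.73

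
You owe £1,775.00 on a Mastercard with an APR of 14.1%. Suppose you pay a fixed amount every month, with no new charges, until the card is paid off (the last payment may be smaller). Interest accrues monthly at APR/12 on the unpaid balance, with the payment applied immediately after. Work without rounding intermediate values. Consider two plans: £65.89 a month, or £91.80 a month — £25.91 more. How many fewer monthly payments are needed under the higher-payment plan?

10 fewer payments

Monthly rate r = 14.1%/12 = 1.175% = 0.01175.
At £65.89/mo: n = ⌈−ln(1 − rB₀/P)/ln(1+r)⌉ = 33 payments (last £38.26); total interest = total paid − £1,775.00 = £371.74.
At £91.80/mo: 23 payments (last £5.78); total interest £250.38.
Payments saved = 33 − 23 = 10.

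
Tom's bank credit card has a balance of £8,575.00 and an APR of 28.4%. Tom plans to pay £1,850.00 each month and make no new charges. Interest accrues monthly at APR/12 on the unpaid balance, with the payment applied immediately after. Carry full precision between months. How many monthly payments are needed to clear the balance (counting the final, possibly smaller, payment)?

5 months

Monthly rate r = 28.4%/12 = 2.36667% = 0.0236667.
Recurrence: B ← B·(1+r) − £1,850.00.
Month 1: interest £202.94; balance after payment £6,927.94.
Month 2: interest £163.96; balance after payment £5,241.90.
Month 3: interest £124.06; balance after payment £3,515.96.
Month 4: interest £83.21; balance after payment £1,749.17.
Month 5: interest £41.40; balance after payment £0.00.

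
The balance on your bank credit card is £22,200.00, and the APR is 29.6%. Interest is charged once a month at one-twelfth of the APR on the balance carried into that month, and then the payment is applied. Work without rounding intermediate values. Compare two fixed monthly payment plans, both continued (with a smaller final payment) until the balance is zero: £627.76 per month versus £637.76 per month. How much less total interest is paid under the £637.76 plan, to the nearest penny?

Monthly rate r = 29.6%/12 = 2.46667% = 0.0246667.
At £627.76/mo: n = ⌈−ln(1 − rB₀/P)/ln(1+r)⌉ = 85 payments (last £292.38); total interest = total paid − £22,200.00 = £30,824.22.
At £637.76/mo: 81 payments (last £184.48); total interest £29,005.28.
Interest saved = £30,824.22 − £29,005.28 = £1,818.94.

£1,818.94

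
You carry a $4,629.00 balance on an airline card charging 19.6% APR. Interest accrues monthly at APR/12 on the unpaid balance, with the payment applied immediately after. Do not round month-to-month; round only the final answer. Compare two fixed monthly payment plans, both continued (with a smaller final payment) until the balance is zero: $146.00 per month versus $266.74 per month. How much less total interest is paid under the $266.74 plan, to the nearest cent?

Monthly rate r = 19.6%/12 = 1.63333% = 0.0163333.
At $146.00/mo: n = ⌈−ln(1 − rB₀/P)/ln(1+r)⌉ = 46 payments (last $4.09); total interest = total paid − $4,629.00 = $1,945.09.
At $266.74/mo: 21 payments (last $153.27); total interest $859.07.
Interest saved = $1,945.09 − $859.07 = $1,086.02.

$1,086.02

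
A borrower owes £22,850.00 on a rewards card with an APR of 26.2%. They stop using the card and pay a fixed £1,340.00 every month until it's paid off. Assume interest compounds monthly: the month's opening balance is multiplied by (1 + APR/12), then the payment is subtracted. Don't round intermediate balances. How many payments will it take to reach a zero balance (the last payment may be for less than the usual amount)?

Monthly rate r = 26.2%/12 = 2.18333% = 0.0218333.
Recurrence: B ← B·(1+r) − £1,340.00.
Month 1: interest £498.89; balance after payment £22,008.89.
Month 2: interest £480.53; balance after payment £21,149.42.
Closed form: n = −ln(1 − rB₀/P)/ln(1+r) = −ln(0.62769)/ln(1.02183) ≈ 21.562, so the balance reaches zero during payment 22.

22 payments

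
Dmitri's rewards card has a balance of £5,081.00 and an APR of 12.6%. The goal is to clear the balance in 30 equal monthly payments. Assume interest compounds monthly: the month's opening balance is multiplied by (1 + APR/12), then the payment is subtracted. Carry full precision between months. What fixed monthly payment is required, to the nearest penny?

Monthly rate r = 12.6%/12 = 1.05% = 0.0105.
Level-payment amortization: P = B₀·r / (1 − (1+r)^(−n)) = 5081.00·0.0105 / (1 − 1.0105^(−30)).
Denominator 1 − (1+r)^(−30) = 0.269011635.
P = 53.3505 / 0.269011635 ≈ 198.32.

£198.32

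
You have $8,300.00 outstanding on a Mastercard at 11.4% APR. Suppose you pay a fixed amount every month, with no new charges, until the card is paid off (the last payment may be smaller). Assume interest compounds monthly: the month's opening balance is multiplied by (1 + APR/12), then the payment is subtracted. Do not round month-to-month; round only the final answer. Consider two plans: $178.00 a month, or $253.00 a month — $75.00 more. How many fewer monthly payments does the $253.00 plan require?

22 fewer payments

Monthly rate r = 11.4%/12 = 0.95% = 0.0095.
At $178.00/mo: n = ⌈−ln(1 − rB₀/P)/ln(1+r)⌉ = 62 payments (last $157.94); total interest = total paid − $8,300.00 = $2,715.94.
At $253.00/mo: 40 payments (last $126.63); total interest $1,693.63.
Payments saved = 62 − 40 = 22.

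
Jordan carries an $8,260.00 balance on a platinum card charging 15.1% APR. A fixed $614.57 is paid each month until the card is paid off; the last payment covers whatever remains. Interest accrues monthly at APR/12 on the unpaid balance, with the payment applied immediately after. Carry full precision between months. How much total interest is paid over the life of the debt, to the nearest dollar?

$846

Monthly rate r = 15.1%/12 = 1.25833% = 0.0125833.
Payoff takes n = ⌈−ln(1 − rB₀/P)/ln(1+r)⌉ = ⌈14.816⌉ = 15 payments; the last is $502.21.
Total paid = 14·$614.57 + $502.21 = $9,106.19.
Total interest = total paid − principal = $9,106.19 − $8,260.00 = $846.19.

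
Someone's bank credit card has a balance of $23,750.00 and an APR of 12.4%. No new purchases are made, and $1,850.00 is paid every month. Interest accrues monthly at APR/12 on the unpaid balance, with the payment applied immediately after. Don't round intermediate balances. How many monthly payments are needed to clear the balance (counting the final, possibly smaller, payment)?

Monthly rate r = 12.4%/12 = 1.03333% = 0.0103333.
Recurrence: B ← B·(1+r) − $1,850.00.
Month 1: interest $245.42; balance after payment $22,145.42.
Month 2: interest $228.84; balance after payment $20,524.25.
Closed form: n = −ln(1 − rB₀/P)/ln(1+r) = −ln(0.86734)/ln(1.01033) ≈ 13.844, so the balance reaches zero during payment 14.

14 months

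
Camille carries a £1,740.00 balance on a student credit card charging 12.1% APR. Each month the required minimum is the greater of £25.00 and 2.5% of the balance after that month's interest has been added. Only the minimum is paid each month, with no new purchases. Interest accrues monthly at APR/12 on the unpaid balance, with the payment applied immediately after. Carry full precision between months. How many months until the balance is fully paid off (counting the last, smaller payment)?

88 months

Monthly rate r = 12.1%/12 = 1.00833% = 0.0100833.
While 2.5% of the post-interest balance exceeds £25.00, each month B ← (B·(1+r))·(1 − 0.025), i.e. B shrinks by the factor (1+r)·0.975 = 0.98483.
This holds for months 1–37. Entering month 38 the balance is £988.41; 2.5% of the post-interest balance is now below £25.00, so the flat £25.00 minimum applies from here.
From month 38 a fixed £25.00 at rate r clears £988.41 in 51 more payments. Total: 37 + 51 = 88 months.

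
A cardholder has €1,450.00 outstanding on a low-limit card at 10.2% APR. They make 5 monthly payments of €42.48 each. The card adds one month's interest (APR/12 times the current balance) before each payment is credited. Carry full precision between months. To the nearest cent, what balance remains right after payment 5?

Monthly rate r = 10.2%/12 = 0.85% = 0.0085.
Each month: B ← B·(1+r) − €42.48.
Month 1: interest €12.32; balance after payment €1,419.85.
Month 2: interest €12.07; balance after payment €1,389.43.
Month 3: interest €11.81; balance after payment €1,358.76.
Month 4: interest €11.55; balance after payment €1,327.83.
Month 5: interest €11.29; balance after payment €1,296.64.

€1,296.64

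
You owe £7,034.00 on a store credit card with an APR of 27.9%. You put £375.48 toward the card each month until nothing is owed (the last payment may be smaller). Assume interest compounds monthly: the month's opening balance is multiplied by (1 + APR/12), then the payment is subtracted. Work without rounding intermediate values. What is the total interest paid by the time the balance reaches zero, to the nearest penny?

£2,309.47

Monthly rate r = 27.9%/12 = 2.325% = 0.02325.
Payoff takes n = ⌈−ln(1 − rB₀/P)/ln(1+r)⌉ = ⌈24.883⌉ = 25 payments; the last is £331.95.
Total paid = 24·£375.48 + £331.95 = £9,343.47.
Total interest = total paid − principal = £9,343.47 − £7,034.00 = £2,309.47.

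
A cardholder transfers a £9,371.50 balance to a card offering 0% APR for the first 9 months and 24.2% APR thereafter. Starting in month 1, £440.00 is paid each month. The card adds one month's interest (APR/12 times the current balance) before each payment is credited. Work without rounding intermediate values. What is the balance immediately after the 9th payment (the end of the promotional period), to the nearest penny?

Promo months 1–9 at r₀ = 0%/12 = 0; months 10+ at r₁ = 24.2%/12 = 0.0201667.
After month 9 (no interest yet): B = £9,371.50 − 9·£440.00 = £5,411.50.

£5,411.50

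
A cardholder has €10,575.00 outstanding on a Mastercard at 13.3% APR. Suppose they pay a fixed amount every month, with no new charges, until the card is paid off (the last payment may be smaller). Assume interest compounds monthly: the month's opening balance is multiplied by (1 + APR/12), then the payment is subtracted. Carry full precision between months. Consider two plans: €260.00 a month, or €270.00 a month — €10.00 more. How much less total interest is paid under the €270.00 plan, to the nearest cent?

€189.88

Monthly rate r = 13.3%/12 = 1.10833% = 0.0110833.
At €260.00/mo: n = ⌈−ln(1 − rB₀/P)/ln(1+r)⌉ = 55 payments (last €96.40); total interest = total paid − €10,575.00 = €3,561.40.
At €270.00/mo: 52 payments (last €176.52); total interest €3,371.52.
Interest saved = €3,561.40 − €3,371.52 = €189.88.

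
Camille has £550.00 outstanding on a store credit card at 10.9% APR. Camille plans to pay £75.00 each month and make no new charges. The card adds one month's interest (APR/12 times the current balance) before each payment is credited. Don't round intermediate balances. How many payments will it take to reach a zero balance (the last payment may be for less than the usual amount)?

8 payments

Monthly rate r = 10.9%/12 = 0.908333% = 0.00908333.
Recurrence: B ← B·(1+r) − £75.00.
Month 1: interest £5.00; balance after payment £480.00.
Month 2: interest £4.36; balance after payment £409.36.
Closed form: n = −ln(1 − rB₀/P)/ln(1+r) = −ln(0.93339)/ln(1.00908) ≈ 7.623, so the balance reaches zero during payment 8.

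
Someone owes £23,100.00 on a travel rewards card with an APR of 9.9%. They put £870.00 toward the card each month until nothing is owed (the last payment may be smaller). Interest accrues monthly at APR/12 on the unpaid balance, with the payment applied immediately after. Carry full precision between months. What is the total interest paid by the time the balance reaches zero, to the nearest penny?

£3,080.96

Monthly rate r = 9.9%/12 = 0.825% = 0.00825.
Payoff takes n = ⌈−ln(1 − rB₀/P)/ln(1+r)⌉ = ⌈30.093⌉ = 31 payments; the last is £80.96.
Total paid = 30·£870.00 + £80.96 = £26,180.96.
Total interest = total paid − principal = £26,180.96 − £23,100.00 = £3,080.96.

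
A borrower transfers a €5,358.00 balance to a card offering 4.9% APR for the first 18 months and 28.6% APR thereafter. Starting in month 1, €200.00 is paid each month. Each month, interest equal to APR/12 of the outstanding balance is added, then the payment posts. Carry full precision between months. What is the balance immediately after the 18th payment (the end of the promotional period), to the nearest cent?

Promo months 1–18 at r₀ = 4.9%/12 = 0.00408333; months 19+ at r₁ = 28.6%/12 = 0.0238333.
After month 18: iterate B ← B·(1+r₀) − €200.00 for 18 months → €2,038.07.

€2,038.07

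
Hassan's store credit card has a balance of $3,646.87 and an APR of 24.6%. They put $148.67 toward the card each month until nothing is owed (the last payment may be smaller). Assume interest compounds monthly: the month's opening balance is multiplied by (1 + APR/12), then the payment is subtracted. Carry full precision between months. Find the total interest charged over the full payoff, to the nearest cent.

$1,473.78

Monthly rate r = 24.6%/12 = 2.05% = 0.0205.
Payoff takes n = ⌈−ln(1 − rB₀/P)/ln(1+r)⌉ = ⌈34.441⌉ = 35 payments; the last is $65.87.
Total paid = 34·$148.67 + $65.87 = $5,120.65.
Total interest = total paid − principal = $5,120.65 − $3,646.87 = $1,473.78.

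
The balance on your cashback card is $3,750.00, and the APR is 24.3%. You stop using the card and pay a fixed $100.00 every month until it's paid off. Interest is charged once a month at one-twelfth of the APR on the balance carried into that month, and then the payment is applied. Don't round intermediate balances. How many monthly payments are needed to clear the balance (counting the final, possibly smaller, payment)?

Monthly rate r = 24.3%/12 = 2.025% = 0.02025.
Recurrence: B ← B·(1+r) − $100.00.
Month 1: interest $75.94; balance after payment $3,725.94.
Month 2: interest $75.45; balance after payment $3,701.39.
Closed form: n = −ln(1 − rB₀/P)/ln(1+r) = −ln(0.24062)/ln(1.02025) ≈ 71.056, so the balance reaches zero during payment 72.

72 months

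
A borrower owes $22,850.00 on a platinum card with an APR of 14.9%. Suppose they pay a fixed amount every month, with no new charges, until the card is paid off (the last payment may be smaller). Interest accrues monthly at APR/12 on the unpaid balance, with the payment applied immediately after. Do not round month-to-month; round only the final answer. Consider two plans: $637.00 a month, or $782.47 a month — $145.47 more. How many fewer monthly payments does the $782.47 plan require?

11 fewer payments

Monthly rate r = 14.9%/12 = 1.24167% = 0.0124167.
At $637.00/mo: n = ⌈−ln(1 − rB₀/P)/ln(1+r)⌉ = 48 payments (last $492.17); total interest = total paid − $22,850.00 = $7,581.17.
At $782.47/mo: 37 payments (last $388.29); total interest $5,707.21.
Payments saved = 48 − 37 = 11.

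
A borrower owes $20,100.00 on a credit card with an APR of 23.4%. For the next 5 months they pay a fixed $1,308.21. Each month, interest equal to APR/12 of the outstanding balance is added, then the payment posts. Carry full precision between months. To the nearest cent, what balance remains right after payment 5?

$15,336.51

Monthly rate r = 23.4%/12 = 1.95% = 0.0195.
Each month: B ← B·(1+r) − $1,308.21.
Month 1: interest $391.95; balance after payment $19,183.74.
Month 2: interest $374.08; balance after payment $18,249.61.
Month 3: interest $355.87; balance after payment $17,297.27.
Month 4: interest $337.30; balance after payment $16,326.36.
Month 5: interest $318.36; balance after payment $15,336.51.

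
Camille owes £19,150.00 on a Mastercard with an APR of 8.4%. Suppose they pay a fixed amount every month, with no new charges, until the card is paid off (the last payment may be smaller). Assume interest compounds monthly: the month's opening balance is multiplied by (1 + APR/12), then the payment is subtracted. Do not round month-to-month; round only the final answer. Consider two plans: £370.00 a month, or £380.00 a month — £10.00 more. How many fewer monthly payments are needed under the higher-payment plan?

Monthly rate r = 8.4%/12 = 0.7% = 0.007.
At £370.00/mo: n = ⌈−ln(1 − rB₀/P)/ln(1+r)⌉ = 65 payments (last £182.99); total interest = total paid − £19,150.00 = £4,712.99.
At £380.00/mo: 63 payments (last £139.49); total interest £4,549.49.
Payments saved = 65 − 63 = 2.

2 fewer payments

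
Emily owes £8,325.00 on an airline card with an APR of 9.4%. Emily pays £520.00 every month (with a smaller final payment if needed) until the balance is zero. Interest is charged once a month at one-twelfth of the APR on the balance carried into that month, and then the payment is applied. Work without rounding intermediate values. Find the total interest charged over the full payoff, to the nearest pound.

Monthly rate r = 9.4%/12 = 0.783333% = 0.00783333.
Payoff takes n = ⌈−ln(1 − rB₀/P)/ln(1+r)⌉ = ⌈17.173⌉ = 18 payments; the last is £90.31.
Total paid = 17·£520.00 + £90.31 = £8,930.31.
Total interest = total paid − principal = £8,930.31 − £8,325.00 = £605.31.

£605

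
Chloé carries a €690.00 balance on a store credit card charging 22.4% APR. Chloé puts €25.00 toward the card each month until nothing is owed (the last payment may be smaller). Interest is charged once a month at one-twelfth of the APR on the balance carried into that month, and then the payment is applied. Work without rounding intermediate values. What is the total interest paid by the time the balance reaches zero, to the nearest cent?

Monthly rate r = 22.4%/12 = 1.86667% = 0.0186667.
Payoff takes n = ⌈−ln(1 − rB₀/P)/ln(1+r)⌉ = ⌈39.148⌉ = 40 payments; the last is €3.72.
Total paid = 39·€25.00 + €3.72 = €978.72.
Total interest = total paid − principal = €978.72 − €690.00 = €288.72.

€288.72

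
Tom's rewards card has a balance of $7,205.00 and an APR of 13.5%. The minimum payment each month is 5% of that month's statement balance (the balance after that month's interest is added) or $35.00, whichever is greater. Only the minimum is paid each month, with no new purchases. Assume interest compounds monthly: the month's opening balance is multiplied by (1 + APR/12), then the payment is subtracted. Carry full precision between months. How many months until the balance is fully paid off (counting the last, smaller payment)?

Monthly rate r = 13.5%/12 = 1.125% = 0.01125.
While 5% of the post-interest balance exceeds $35.00, each month B ← (B·(1+r))·(1 − 0.05), i.e. B shrinks by the factor (1+r)·0.95 = 0.96069.
This holds for months 1–59. Entering month 60 the balance is $676.05; 5% of the post-interest balance is now below $35.00, so the flat $35.00 minimum applies from here.
From month 60 a fixed $35.00 at rate r clears $676.05 in 22 more payments. Total: 59 + 22 = 81 months.

81 months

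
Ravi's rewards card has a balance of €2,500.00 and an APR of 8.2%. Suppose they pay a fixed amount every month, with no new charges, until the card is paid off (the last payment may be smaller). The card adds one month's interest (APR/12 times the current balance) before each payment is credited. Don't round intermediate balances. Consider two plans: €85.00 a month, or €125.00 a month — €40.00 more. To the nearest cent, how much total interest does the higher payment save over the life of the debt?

€103.01

Monthly rate r = 8.2%/12 = 0.683333% = 0.00683333.
At €85.00/mo: n = ⌈−ln(1 − rB₀/P)/ln(1+r)⌉ = 33 payments (last €80.48); total interest = total paid − €2,500.00 = €300.48.
At €125.00/mo: 22 payments (last €72.47); total interest €197.47.
Interest saved = €300.48 − €197.47 = €103.01.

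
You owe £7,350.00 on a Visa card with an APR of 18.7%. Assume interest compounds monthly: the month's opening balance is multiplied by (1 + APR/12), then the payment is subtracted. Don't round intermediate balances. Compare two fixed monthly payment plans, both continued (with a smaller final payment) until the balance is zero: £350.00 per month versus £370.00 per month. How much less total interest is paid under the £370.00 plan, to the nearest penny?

£108.85

Monthly rate r = 18.7%/12 = 1.55833% = 0.0155833.
At £350.00/mo: n = ⌈−ln(1 − rB₀/P)/ln(1+r)⌉ = 26 payments (last £222.50); total interest = total paid − £7,350.00 = £1,622.50.
At £370.00/mo: 24 payments (last £353.65); total interest £1,513.65.
Interest saved = £1,622.50 − £1,513.65 = £108.85.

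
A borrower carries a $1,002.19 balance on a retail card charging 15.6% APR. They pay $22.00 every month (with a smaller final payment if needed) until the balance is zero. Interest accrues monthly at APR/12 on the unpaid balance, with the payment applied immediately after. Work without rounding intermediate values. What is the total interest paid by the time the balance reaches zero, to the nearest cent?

Monthly rate r = 15.6%/12 = 1.3% = 0.013.
Payoff takes n = ⌈−ln(1 − rB₀/P)/ln(1+r)⌉ = ⌈69.446⌉ = 70 payments; the last is $9.86.
Total paid = 69·$22.00 + $9.86 = $1,527.86.
Total interest = total paid − principal = $1,527.86 − $1,002.19 = $525.67.

$525.67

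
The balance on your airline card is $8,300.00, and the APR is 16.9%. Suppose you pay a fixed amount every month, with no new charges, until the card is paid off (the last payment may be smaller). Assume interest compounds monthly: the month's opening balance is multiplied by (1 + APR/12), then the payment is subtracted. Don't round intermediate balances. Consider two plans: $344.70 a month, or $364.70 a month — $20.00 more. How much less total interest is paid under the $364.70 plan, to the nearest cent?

$131.34

Monthly rate r = 16.9%/12 = 1.40833% = 0.0140833.
At $344.70/mo: n = ⌈−ln(1 − rB₀/P)/ln(1+r)⌉ = 30 payments (last $212.60); total interest = total paid − $8,300.00 = $1,908.90.
At $364.70/mo: 28 payments (last $230.66); total interest $1,777.56.
Interest saved = $1,908.90 − $1,777.56 = $131.34.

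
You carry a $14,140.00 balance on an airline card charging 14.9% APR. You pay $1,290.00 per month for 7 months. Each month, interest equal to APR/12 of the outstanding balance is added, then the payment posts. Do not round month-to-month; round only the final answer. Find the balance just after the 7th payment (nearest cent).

Monthly rate r = 14.9%/12 = 1.24167% = 0.0124167.
Each month: B ← B·(1+r) − $1,290.00.
Month 1: interest $175.57; balance after payment $13,025.57.
Month 2: interest $161.73; balance after payment $11,897.31.
Month 3: interest $147.72; balance after payment $10,755.03.
Month 4: interest $133.54; balance after payment $9,598.57.
Month 5: interest $119.18; balance after payment $8,427.75.
Month 6: interest $104.64; balance after payment $7,242.40.
Month 7: interest $89.93; balance after payment $6,042.33.

$6,042.33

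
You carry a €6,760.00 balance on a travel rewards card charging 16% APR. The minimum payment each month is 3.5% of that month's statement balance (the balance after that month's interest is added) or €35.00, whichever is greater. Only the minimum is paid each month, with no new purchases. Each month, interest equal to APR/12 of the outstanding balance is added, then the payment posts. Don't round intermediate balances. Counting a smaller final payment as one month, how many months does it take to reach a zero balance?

122 months

Monthly rate r = 16%/12 = 1.33333% = 0.0133333.
While 3.5% of the post-interest balance exceeds €35.00, each month B ← (B·(1+r))·(1 − 0.035), i.e. B shrinks by the factor (1+r)·0.965 = 0.97787.
This holds for months 1–86. Entering month 87 the balance is €986.27; 3.5% of the post-interest balance is now below €35.00, so the flat €35.00 minimum applies from here.
From month 87 a fixed €35.00 at rate r clears €986.27 in 36 more payments. Total: 86 + 36 = 122 months.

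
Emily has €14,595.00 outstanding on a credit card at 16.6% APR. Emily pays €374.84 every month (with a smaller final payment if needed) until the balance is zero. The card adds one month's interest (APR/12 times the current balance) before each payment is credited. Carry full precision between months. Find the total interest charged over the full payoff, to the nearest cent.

Monthly rate r = 16.6%/12 = 1.38333% = 0.0138333.
Payoff takes n = ⌈−ln(1 − rB₀/P)/ln(1+r)⌉ = ⌈56.304⌉ = 57 payments; the last is €114.66.
Total paid = 56·€374.84 + €114.66 = €21,105.70.
Total interest = total paid − principal = €21,105.70 − €14,595.00 = €6,510.70.

€6,510.70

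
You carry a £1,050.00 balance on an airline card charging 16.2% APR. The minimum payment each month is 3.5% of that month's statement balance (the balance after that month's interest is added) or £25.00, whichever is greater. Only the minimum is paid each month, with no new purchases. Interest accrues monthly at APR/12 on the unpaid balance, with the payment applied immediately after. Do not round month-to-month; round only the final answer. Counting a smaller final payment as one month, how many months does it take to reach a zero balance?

54 months

Monthly rate r = 16.2%/12 = 1.35% = 0.0135.
While 3.5% of the post-interest balance exceeds £25.00, each month B ← (B·(1+r))·(1 − 0.035), i.e. B shrinks by the factor (1+r)·0.965 = 0.97803.
This holds for months 1–18. Entering month 19 the balance is £703.90; 3.5% of the post-interest balance is now below £25.00, so the flat £25.00 minimum applies from here.
From month 19 a fixed £25.00 at rate r clears £703.90 in 36 more payments. Total: 18 + 36 = 54 months.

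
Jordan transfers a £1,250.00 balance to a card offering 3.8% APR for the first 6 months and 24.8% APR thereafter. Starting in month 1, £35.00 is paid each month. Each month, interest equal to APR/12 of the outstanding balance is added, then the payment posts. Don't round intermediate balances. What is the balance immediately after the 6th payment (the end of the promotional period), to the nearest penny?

£1,062.27

Promo months 1–6 at r₀ = 3.8%/12 = 0.00316667; months 7+ at r₁ = 24.8%/12 = 0.0206667.
After month 6: iterate B ← B·(1+r₀) − £35.00 for 6 months → £1,062.27.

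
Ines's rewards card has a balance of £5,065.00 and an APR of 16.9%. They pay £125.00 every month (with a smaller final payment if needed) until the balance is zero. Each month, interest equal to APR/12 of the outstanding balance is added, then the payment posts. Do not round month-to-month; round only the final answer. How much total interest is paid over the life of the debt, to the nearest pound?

£2,492

Monthly rate r = 16.9%/12 = 1.40833% = 0.0140833.
Payoff takes n = ⌈−ln(1 − rB₀/P)/ln(1+r)⌉ = ⌈60.457⌉ = 61 payments; the last is £57.36.
Total paid = 60·£125.00 + £57.36 = £7,557.36.
Total interest = total paid − principal = £7,557.36 − £5,065.00 = £2,492.36.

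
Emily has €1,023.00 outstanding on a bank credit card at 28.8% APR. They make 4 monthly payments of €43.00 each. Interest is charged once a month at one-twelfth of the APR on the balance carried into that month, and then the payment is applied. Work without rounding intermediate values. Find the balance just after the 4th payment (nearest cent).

Monthly rate r = 28.8%/12 = 2.4% = 0.024.
Each month: B ← B·(1+r) − €43.00.
Month 1: interest €24.55; balance after payment €1,004.55.
Month 2: interest €24.11; balance after payment €985.66.
Month 3: interest €23.66; balance after payment €966.32.
Month 4: interest €23.19; balance after payment €946.51.

€946.51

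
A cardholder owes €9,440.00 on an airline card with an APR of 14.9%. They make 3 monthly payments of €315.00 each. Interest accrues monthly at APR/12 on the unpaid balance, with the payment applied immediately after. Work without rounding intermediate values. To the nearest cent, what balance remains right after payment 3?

Monthly rate r = 14.9%/12 = 1.24167% = 0.0124167.
Each month: B ← B·(1+r) − €315.00.
Month 1: interest €117.21; balance after payment €9,242.21.
Month 2: interest €114.76; balance after payment €9,041.97.
Month 3: interest €112.27; balance after payment €8,839.24.

€8,839.24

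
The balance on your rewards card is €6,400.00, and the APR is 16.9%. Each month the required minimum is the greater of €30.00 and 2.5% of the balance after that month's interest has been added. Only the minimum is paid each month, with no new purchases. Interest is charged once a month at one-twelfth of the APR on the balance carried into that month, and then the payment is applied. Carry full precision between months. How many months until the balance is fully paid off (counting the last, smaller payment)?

Monthly rate r = 16.9%/12 = 1.40833% = 0.0140833.
While 2.5% of the post-interest balance exceeds €30.00, each month B ← (B·(1+r))·(1 − 0.025), i.e. B shrinks by the factor (1+r)·0.975 = 0.98873.
This holds for months 1–149. Entering month 150 the balance is €1,182.61; 2.5% of the post-interest balance is now below €30.00, so the flat €30.00 minimum applies from here.
From month 150 a fixed €30.00 at rate r clears €1,182.61 in 58 more payments. Total: 149 + 58 = 207 months.

207 months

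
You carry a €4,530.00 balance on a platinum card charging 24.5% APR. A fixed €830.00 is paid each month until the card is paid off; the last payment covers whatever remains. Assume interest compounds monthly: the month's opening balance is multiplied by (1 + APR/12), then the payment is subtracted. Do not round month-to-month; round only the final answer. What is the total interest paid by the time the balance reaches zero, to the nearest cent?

€322.82

Monthly rate r = 24.5%/12 = 2.04167% = 0.0204167.
Payoff takes n = ⌈−ln(1 − rB₀/P)/ln(1+r)⌉ = ⌈5.845⌉ = 6 payments; the last is €702.82.
Total paid = 5·€830.00 + €702.82 = €4,852.82.
Total interest = total paid − principal = €4,852.82 − €4,530.00 = €322.82.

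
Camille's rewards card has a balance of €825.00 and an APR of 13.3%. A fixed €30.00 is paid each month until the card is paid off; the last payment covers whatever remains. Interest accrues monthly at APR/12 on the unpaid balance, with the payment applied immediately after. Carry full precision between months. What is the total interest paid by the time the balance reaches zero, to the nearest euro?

€164

Monthly rate r = 13.3%/12 = 1.10833% = 0.0110833.
Payoff takes n = ⌈−ln(1 − rB₀/P)/ln(1+r)⌉ = ⌈32.982⌉ = 33 payments; the last is €29.47.
Total paid = 32·€30.00 + €29.47 = €989.47.
Total interest = total paid − principal = €989.47 − €825.00 = €164.47.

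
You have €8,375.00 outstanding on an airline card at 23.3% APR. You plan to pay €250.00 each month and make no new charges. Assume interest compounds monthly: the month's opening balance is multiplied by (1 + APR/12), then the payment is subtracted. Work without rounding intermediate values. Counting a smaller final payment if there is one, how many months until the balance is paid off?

55 months

Monthly rate r = 23.3%/12 = 1.94167% = 0.0194167.
Recurrence: B ← B·(1+r) − €250.00.
Month 1: interest €162.61; balance after payment €8,287.61.
Month 2: interest €160.92; balance after payment €8,198.53.
Closed form: n = −ln(1 − rB₀/P)/ln(1+r) = −ln(0.34954)/ln(1.01942) ≈ 54.659, so the balance reaches zero during payment 55.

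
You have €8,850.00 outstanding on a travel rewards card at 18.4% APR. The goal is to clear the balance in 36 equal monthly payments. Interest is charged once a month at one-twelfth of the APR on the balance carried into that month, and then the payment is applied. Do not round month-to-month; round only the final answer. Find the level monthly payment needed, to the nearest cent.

€321.73

Monthly rate r = 18.4%/12 = 1.53333% = 0.0153333.
Level-payment amortization: P = B₀·r / (1 − (1+r)^(−n)) = 8850.00·0.0153333 / (1 − 1.01533^(−36)).
Denominator 1 − (1+r)^(−36) = 0.42178573.
P = 135.7 / 0.42178573 ≈ 321.73.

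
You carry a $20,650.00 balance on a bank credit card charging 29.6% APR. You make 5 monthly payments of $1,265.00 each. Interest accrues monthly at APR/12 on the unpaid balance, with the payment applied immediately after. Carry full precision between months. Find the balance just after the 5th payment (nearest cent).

Monthly rate r = 29.6%/12 = 2.46667% = 0.0246667.
Each month: B ← B·(1+r) − $1,265.00.
Month 1: interest $509.37; balance after payment $19,894.37.
Month 2: interest $490.73; balance after payment $19,120.09.
Month 3: interest $471.63; balance after payment $18,326.72.
Month 4: interest $452.06; balance after payment $17,513.78.
Month 5: interest $432.01; balance after payment $16,680.79.

$16,680.79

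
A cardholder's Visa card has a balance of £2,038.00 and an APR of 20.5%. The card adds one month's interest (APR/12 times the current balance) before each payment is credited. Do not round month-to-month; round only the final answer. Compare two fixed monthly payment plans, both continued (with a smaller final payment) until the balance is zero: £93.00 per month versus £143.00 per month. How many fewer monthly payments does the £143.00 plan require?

Monthly rate r = 20.5%/12 = 1.70833% = 0.0170833.
At £93.00/mo: n = ⌈−ln(1 − rB₀/P)/ln(1+r)⌉ = 28 payments (last £64.03); total interest = total paid − £2,038.00 = £537.03.
At £143.00/mo: 17 payments (last £67.71); total interest £317.71.
Payments saved = 28 − 17 = 11.

11 fewer payments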